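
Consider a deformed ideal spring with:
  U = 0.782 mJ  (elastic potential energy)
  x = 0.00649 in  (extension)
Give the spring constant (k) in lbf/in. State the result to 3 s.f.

329 lbf/in

Rearranging: k = 2U/x².
U = 0.782 mJ = 7.820×10^-4 J; x = 0.00649 in = 1.648×10^-4 m.
k = 57555 N/m
57555 N/m × (1 lbf/in / 175.1 N/m) = 328.6 lbf/in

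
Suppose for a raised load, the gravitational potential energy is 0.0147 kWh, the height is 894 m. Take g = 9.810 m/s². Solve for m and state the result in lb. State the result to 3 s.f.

Rearranging: m = PE/(g·h).
PE = 0.0147 kWh = 52920 J; h = 894 m; g = 9.810 m/s².
m = 6.034 kg
6.034 kg × (1 lb / 0.4536 kg) = 13.30 lb

13.3 lb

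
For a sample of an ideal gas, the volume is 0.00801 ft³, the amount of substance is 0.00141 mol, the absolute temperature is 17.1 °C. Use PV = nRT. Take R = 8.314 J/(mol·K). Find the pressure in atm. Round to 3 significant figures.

P is given directly by: P = nRT/V.
V = 0.00801 ft³ = 2.268×10^-4 m³; n = 0.00141 mol; T = 17.1 °C = 290.2 K; R = 8.314 J/(mol·K).
P = 15001 Pa
15001 Pa × (1 atm / 1.013×10^5 Pa) = 0.1480 atm

0.148 atm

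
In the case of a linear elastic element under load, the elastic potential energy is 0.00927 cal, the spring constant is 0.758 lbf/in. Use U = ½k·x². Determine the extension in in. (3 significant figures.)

0.952 in

Rearranging: x = √(2U/k).
U = 0.00927 cal = 0.03879 J; k = 0.758 lbf/in = 132.7 N/m.
x = 0.02417 m
0.02417 m × (1 in / 0.02540 m) = 0.9517 in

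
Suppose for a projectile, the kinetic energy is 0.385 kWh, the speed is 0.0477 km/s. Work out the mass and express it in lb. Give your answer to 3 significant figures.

Solving KE = ½mv² for m: m = 2·KE/v².
KE = 0.385 kWh = 1.386×10^6 J; v = 0.0477 km/s = 47.70 m/s.
m = 1218 kg
1218 kg × (1 lb / 0.4536 kg) = 2686 lb

2690 lb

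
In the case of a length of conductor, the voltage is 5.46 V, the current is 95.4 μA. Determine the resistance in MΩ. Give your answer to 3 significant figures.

From Ohm's law: R = V/I.
V = 5.46 V; I = 95.4 μA = 9.540×10^-5 A.
R = 57233 Ω
57233 Ω × (1 MΩ / 1.000×10^6 Ω) = 0.05723 MΩ

0.0572 MΩ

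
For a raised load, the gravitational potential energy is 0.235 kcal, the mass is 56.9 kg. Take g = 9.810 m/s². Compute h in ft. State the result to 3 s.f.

5.78 ft

Solving PE = m·g·h for h: h = PE/(m·g).
PE = 0.235 kcal = 983.2 J; m = 56.9 kg; g = 9.810 m/s².
h = 1.761 m
1.761 m × (1 ft / 0.3048 m) = 5.779 ft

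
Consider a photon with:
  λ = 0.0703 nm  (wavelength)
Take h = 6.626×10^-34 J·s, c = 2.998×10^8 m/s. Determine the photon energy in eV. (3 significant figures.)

17600 eV

E is given directly by: E = hc/λ.
λ = 0.0703 nm = 7.030×10^-11 m; h = 6.626×10^-34 J·s; c = 2.998×10^8 m/s.
E = 2.826×10^-15 J  (the unit combination reduces to kg·m²/s² = J)
2.826×10^-15 J × (1 eV / 1.602×10^-19 J) = 17637 eV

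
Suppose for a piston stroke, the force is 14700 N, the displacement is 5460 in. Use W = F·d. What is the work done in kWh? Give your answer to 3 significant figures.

0.566 kWh

W is given directly by: W = F·d.
F = 14700 N; d = 5460 in = 138.7 m.
W = 2.039×10^6 J
2.039×10^6 J × (1 kWh / 3.600×10^6 J) = 0.5663 kWh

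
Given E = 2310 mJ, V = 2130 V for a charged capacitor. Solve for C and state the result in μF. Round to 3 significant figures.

Rearranging E = ½C·V² for C: C = 2E/V².
E = 2310 mJ = 2.310 J; V = 2130 V.
C = 1.018×10^-6 F
1.018×10^-6 F × (1 μF / 1.000×10^-6 F) = 1.018 μF

1.02 μF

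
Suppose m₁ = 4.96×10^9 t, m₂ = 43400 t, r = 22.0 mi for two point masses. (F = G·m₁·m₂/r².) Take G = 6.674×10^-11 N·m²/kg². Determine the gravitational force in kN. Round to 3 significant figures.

0.0115 kN

F is given directly by: F = Gm₁m₂/r².
m₁ = 4.96×10^9 t = 4.960×10^12 kg; m₂ = 43400 t = 4.340×10^7 kg; r = 22.0 mi = 35406 m; G = 6.674×10^-11 N·m²/kg².
F = 11.46 N  (the unit combination reduces to kg·m/s² = N)
11.46 N × (1 kN / 1000 N) = 0.01146 kN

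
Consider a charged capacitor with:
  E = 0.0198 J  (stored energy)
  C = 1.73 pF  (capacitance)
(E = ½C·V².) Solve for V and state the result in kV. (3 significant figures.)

151 kV

Solving E = ½C·V² for V: V = √(2E/C).
E = 0.0198 J; C = 1.73 pF = 1.730×10^-12 F.
V = 1.513×10^5 V
1.513×10^5 V × (1 kV / 1000 V) = 151.3 kV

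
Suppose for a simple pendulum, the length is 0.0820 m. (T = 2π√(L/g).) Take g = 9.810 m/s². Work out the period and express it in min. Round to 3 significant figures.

Directly: T = 2π√(L/g).
L = 0.0820 m; g = 9.810 m/s².
T = 0.5745 s
0.5745 s × (1 min / 60.00 s) = 0.009574 min

0.00957 min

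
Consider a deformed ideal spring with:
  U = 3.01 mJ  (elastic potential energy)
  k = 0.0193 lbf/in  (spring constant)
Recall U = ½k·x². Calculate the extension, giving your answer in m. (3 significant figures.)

Rearranging U = ½k·x² for x: x = √(2U/k).
U = 3.01 mJ = 0.003010 J; k = 0.0193 lbf/in = 3.380 N/m.
x = 0.04220 m

0.0422 m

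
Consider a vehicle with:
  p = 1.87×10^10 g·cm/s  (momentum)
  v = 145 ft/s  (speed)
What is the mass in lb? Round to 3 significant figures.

9330 lb

Rearranging p = m·v for m: m = p/v.
p = 1.87×10^10 g·cm/s = 1.870×10^5 kg·m/s; v = 145 ft/s = 44.20 m/s.
m = 4231 kg
4231 kg × (1 lb / 0.4536 kg) = 9328 lb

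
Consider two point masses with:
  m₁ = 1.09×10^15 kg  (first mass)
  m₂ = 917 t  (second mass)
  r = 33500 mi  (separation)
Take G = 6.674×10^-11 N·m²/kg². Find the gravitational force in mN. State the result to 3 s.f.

From Newton's law of gravitation: F = Gm₁m₂/r².
m₁ = 1.09×10^15 kg; m₂ = 917 t = 9.170×10^5 kg; r = 33500 mi = 5.391×10^7 m; G = 6.674×10^-11 N·m²/kg².
F = 2.295×10^-5 N
2.295×10^-5 N × (1 mN / 0.001000 N) = 0.02295 mN

0.0230 mN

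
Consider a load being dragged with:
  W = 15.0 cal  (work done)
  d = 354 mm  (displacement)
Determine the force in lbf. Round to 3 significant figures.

39.9 lbf

Rearranging: F = W/d.
W = 15.0 cal = 62.76 J; d = 354 mm = 0.3540 m.
F = 177.3 N
177.3 N × (1 lbf / 4.448 N) = 39.86 lbf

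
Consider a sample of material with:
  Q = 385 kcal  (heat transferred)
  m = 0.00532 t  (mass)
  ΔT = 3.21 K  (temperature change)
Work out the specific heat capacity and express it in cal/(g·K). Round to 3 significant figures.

Solving Q = m·c·ΔT for c: c = Q/(m·ΔT).
Q = 385 kcal = 1.611×10^6 J; m = 0.00532 t = 5.320 kg; ΔT = 3.21 K.
c = 94327 J/(kg·K)
94327 J/(kg·K) × (1 cal/(g·K) / 4184 J/(kg·K)) = 22.54 cal/(g·K)

22.5 cal/(g·K)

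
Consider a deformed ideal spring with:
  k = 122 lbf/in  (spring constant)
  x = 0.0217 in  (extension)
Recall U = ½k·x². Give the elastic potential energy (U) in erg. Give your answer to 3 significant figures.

U is given directly by: U = ½kx².
k = 122 lbf/in = 21365 N/m; x = 0.0217 in = 5.512×10^-4 m.
U = 0.003245 J  (the unit combination reduces to kg·m²/s² = J)
0.003245 J × (1 erg / 1.000×10^-7 J) = 32454 erg

32500 erg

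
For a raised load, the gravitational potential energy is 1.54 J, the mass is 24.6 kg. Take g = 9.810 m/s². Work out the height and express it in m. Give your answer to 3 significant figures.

0.00638 m

Solving PE = m·g·h for h: h = PE/(m·g).
PE = 1.54 J; m = 24.6 kg; g = 9.810 m/s².
h = 0.006381 m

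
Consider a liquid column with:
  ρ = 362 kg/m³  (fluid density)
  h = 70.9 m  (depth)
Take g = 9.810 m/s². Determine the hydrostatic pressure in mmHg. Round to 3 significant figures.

P is given directly by: P = ρgh.
ρ = 362 kg/m³; h = 70.9 m; g = 9.810 m/s².
P = 2.518×10^5 Pa  (the unit combination reduces to kg/(m·s²) = Pa)
2.518×10^5 Pa × (1 mmHg / 133.3 Pa) = 1889 mmHg

1890 mmHg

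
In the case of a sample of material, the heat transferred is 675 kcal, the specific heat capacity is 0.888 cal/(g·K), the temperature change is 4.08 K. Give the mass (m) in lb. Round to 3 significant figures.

411 lb

Rearranging Q = m·c·ΔT for m: m = Q/(c·ΔT).
Q = 675 kcal = 2.824×10^6 J; c = 0.888 cal/(g·K) = 3715 J/(kg·K); ΔT = 4.08 K.
m = 186.3 kg
186.3 kg × (1 lb / 0.4536 kg) = 410.7 lb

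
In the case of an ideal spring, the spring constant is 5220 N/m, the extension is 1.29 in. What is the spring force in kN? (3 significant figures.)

0.171 kN

F is given directly by: F = kx.
k = 5220 N/m; x = 1.29 in = 0.03277 m.
F = 171.0 N
171.0 N × (1 kN / 1000 N) = 0.1710 kN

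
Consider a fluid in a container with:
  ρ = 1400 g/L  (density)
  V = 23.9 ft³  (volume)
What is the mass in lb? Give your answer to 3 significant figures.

Rearranging ρ = m/V for m: m = ρV.
ρ = 1400 g/L = 1400 kg/m³; V = 23.9 ft³ = 0.6768 m³.
m = 947.5 kg
947.5 kg × (1 lb / 0.4536 kg) = 2089 lb

2090 lb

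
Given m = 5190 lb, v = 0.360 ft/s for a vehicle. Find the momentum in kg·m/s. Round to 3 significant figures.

Directly: p = mv.
m = 5190 lb = 2354 kg; v = 0.360 ft/s = 0.1097 m/s.
p = 258.3 kg·m/s

258 kg·m/s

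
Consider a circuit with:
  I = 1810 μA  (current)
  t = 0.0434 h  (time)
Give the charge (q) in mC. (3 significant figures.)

q is given directly by: q = It.
I = 1810 μA = 0.001810 A; t = 0.0434 h = 156.2 s.
q = 0.2828 C  (the unit combination reduces to A·s = C)
0.2828 C × (1 mC / 0.001000 C) = 282.8 mC

283 mC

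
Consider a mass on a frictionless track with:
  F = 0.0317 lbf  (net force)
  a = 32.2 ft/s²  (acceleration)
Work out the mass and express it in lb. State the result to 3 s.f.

0.0317 lb

From Newton's second law: m = F/a.
F = 0.0317 lbf = 0.1410 N; a = 32.2 ft/s² = 9.815 m/s².
m = 0.01437 kg
0.01437 kg × (1 lb / 0.4536 kg) = 0.03167 lb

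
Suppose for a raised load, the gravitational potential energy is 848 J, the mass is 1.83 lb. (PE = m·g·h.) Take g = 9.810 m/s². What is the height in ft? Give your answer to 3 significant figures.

Rearranging: h = PE/(m·g).
PE = 848 J; m = 1.83 lb = 0.8301 kg; g = 9.810 m/s².
h = 104.1 m
104.1 m × (1 ft / 0.3048 m) = 341.7 ft

342 ft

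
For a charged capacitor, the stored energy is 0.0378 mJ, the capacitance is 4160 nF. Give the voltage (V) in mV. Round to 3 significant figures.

4260 mV

Rearranging E = ½C·V² for V: V = √(2E/C).
E = 0.0378 mJ = 3.780×10^-5 J; C = 4160 nF = 4.160×10^-6 F.
V = 4.263 V  (the unit combination reduces to kg·m²/(A·s³) = V)
4.263 V × (1 mV / 0.001000 V) = 4263 mV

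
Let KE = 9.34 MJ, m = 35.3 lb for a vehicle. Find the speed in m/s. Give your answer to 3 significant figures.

1080 m/s

Solving KE = ½mv² for v: v = √(2·KE/m).
KE = 9.34 MJ = 9.340×10^6 J; m = 35.3 lb = 16.01 kg.
v = 1080 m/s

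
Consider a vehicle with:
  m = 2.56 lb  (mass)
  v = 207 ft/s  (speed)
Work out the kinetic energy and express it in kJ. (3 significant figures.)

Directly: KE = ½mv².
m = 2.56 lb = 1.161 kg; v = 207 ft/s = 63.09 m/s.
KE = 2311 J  (the unit combination reduces to kg·m²/s² = J)
2311 J × (1 kJ / 1000 J) = 2.311 kJ

2.31 kJ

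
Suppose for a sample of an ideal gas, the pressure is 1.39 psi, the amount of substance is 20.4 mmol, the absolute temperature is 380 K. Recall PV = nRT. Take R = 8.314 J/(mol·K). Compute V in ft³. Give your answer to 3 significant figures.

Solving PV = nRT for V: V = nRT/P.
P = 1.39 psi = 9584 Pa; n = 20.4 mmol = 0.02040 mol; T = 380 K; R = 8.314 J/(mol·K).
V = 0.006725 m³
0.006725 m³ × (1 ft³ / 0.02832 m³) = 0.2375 ft³

0.237 ft³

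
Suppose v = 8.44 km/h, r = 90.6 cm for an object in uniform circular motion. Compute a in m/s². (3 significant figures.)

6.07 m/s²

Directly: a = v²/r.
v = 8.44 km/h = 2.344 m/s; r = 90.6 cm = 0.9060 m.
a = 6.067 m/s²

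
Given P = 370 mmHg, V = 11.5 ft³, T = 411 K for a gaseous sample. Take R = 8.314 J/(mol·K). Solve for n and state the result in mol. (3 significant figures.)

From the ideal-gas law: n = PV/(RT).
P = 370 mmHg = 49329 Pa; V = 11.5 ft³ = 0.3256 m³; T = 411 K; R = 8.314 J/(mol·K).
n = 4.701 mol

4.70 mol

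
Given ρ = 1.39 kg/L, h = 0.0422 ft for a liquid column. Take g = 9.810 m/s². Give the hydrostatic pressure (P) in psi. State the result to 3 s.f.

0.0254 psi

P is given directly by: P = ρgh.
ρ = 1.39 kg/L = 1390 kg/m³; h = 0.0422 ft = 0.01286 m; g = 9.810 m/s².
P = 175.4 Pa
175.4 Pa × (1 psi / 6895 Pa) = 0.02544 psi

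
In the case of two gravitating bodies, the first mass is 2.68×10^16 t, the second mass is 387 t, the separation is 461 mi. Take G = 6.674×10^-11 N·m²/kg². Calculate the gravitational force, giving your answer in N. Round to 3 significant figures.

From Newton's law of gravitation: F = Gm₁m₂/r².
m₁ = 2.68×10^16 t = 2.680×10^19 kg; m₂ = 387 t = 3.870×10^5 kg; r = 461 mi = 7.419×10^5 m; G = 6.674×10^-11 N·m²/kg².
F = 1258 N  (the unit combination reduces to kg·m/s² = N)

1260 N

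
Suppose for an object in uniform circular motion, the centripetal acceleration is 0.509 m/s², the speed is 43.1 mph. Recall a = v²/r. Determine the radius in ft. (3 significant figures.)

Rearranging a = v²/r for r: r = v²/a.
a = 0.509 m/s²; v = 43.1 mph = 19.27 m/s.
r = 729.3 m
729.3 m × (1 ft / 0.3048 m) = 2393 ft

2390 ft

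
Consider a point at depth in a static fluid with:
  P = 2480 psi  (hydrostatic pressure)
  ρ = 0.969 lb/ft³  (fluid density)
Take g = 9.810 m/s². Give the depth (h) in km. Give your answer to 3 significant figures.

Rearranging P = ρ·g·h for h: h = P/(ρ·g).
P = 2480 psi = 1.710×10^7 Pa; ρ = 0.969 lb/ft³ = 15.52 kg/m³; g = 9.810 m/s².
h = 1.123×10^5 m
1.123×10^5 m × (1 km / 1000 m) = 112.3 km

112 km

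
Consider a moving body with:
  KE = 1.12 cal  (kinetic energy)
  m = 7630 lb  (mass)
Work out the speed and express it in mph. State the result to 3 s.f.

Rearranging: v = √(2·KE/m).
KE = 1.12 cal = 4.686 J; m = 7630 lb = 3461 kg.
v = 0.05204 m/s
0.05204 m/s × (1 mph / 0.4470 m/s) = 0.1164 mph

0.116 mph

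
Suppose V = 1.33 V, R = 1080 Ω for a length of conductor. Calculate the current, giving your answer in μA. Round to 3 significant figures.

Rearranging: I = V/R.
V = 1.33 V; R = 1080 Ω.
I = 0.001231 A
0.001231 A × (1 μA / 1.000×10^-6 A) = 1231 μA

1230 μA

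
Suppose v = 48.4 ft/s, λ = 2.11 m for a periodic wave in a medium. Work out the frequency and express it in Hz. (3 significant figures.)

6.99 Hz

Solving v = f·λ for f: f = v/λ.
v = 48.4 ft/s = 14.75 m/s; λ = 2.11 m.
f = 6.992 Hz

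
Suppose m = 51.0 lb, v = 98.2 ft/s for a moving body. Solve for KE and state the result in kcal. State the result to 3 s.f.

2.48 kcal

KE is given directly by: KE = ½mv².
m = 51.0 lb = 23.13 kg; v = 98.2 ft/s = 29.93 m/s.
KE = 10362 J  (the unit combination reduces to kg·m²/s² = J)
10362 J × (1 kcal / 4184 J) = 2.477 kcal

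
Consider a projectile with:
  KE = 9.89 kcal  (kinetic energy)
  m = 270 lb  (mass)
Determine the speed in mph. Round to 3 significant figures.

Rearranging KE = ½mv² for v: v = √(2·KE/m).
KE = 9.89 kcal = 41380 J; m = 270 lb = 122.5 kg.
v = 26.00 m/s
26.00 m/s × (1 mph / 0.4470 m/s) = 58.15 mph

58.1 mph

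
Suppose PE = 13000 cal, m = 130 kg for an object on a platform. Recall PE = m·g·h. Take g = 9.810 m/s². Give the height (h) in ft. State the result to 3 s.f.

140 ft

Rearranging: h = PE/(m·g).
PE = 13000 cal = 54392 J; m = 130 kg; g = 9.810 m/s².
h = 42.65 m
42.65 m × (1 ft / 0.3048 m) = 139.9 ft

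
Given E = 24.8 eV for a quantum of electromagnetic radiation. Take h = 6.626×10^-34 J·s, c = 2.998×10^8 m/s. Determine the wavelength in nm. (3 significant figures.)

Solving E = h·c/λ for λ: λ = hc/E.
E = 24.8 eV = 3.973×10^-18 J; h = 6.626×10^-34 J·s; c = 2.998×10^8 m/s.
λ = 4.999×10^-8 m
4.999×10^-8 m × (1 nm / 1.000×10^-9 m) = 49.99 nm

50.0 nm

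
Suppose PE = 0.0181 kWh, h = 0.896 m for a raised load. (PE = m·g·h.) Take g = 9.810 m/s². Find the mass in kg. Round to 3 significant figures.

7410 kg

Rearranging: m = PE/(g·h).
PE = 0.0181 kWh = 65160 J; h = 0.896 m; g = 9.810 m/s².
m = 7413 kg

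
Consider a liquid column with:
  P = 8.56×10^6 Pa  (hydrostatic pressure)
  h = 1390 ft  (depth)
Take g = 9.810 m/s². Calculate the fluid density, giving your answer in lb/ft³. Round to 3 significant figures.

Rearranging P = ρ·g·h for ρ: ρ = P/(g·h).
P = 8.56×10^6 Pa; h = 1390 ft = 423.7 m; g = 9.810 m/s².
ρ = 2060 kg/m³
2060 kg/m³ × (1 lb/ft³ / 16.02 kg/m³) = 128.6 lb/ft³

129 lb/ft³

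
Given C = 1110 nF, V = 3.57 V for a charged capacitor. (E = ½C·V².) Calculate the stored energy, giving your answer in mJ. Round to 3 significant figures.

0.00707 mJ

Directly: E = ½CV².
C = 1110 nF = 1.110×10^-6 F; V = 3.57 V.
E = 7.073×10^-6 J
7.073×10^-6 J × (1 mJ / 0.001000 J) = 0.007073 mJ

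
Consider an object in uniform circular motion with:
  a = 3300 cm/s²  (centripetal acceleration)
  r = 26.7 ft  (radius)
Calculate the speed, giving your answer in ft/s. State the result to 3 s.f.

Rearranging a = v²/r for v: v = √(a·r).
a = 3300 cm/s² = 33.00 m/s²; r = 26.7 ft = 8.138 m.
v = 16.39 m/s
16.39 m/s × (1 ft/s / 0.3048 m/s) = 53.77 ft/s

53.8 ft/s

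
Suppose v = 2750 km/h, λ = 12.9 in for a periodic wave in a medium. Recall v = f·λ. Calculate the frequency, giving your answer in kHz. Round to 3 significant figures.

2.33 kHz

Rearranging: f = v/λ.
v = 2750 km/h = 763.9 m/s; λ = 12.9 in = 0.3277 m.
f = 2331 Hz
2331 Hz × (1 kHz / 1000 Hz) = 2.331 kHz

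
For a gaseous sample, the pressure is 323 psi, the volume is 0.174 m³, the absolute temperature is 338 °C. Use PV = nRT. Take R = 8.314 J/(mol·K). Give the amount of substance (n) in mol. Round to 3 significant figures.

76.3 mol

From the ideal-gas law: n = PV/(RT).
P = 323 psi = 2.227×10^6 Pa; V = 0.174 m³; T = 338 °C = 611.1 K; R = 8.314 J/(mol·K).
n = 76.26 mol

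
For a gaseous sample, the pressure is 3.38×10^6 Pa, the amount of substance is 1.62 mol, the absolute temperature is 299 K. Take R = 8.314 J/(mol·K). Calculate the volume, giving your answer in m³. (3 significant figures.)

Rearranging: V = nRT/P.
P = 3.38×10^6 Pa; n = 1.62 mol; T = 299 K; R = 8.314 J/(mol·K).
V = 0.001191 m³

0.00119 m³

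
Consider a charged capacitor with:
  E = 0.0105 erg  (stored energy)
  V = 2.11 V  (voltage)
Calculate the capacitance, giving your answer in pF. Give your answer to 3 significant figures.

472 pF

Solving E = ½C·V² for C: C = 2E/V².
E = 0.0105 erg = 1.050×10^-9 J; V = 2.11 V.
C = 4.717×10^-10 F
4.717×10^-10 F × (1 pF / 1.000×10^-12 F) = 471.7 pF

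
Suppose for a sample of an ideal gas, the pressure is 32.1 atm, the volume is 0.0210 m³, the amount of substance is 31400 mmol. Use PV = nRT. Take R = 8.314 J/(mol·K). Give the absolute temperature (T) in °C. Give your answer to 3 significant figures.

Rearranging PV = nRT for T: T = PV/(nR).
P = 32.1 atm = 3.253×10^6 Pa; V = 0.0210 m³; n = 31400 mmol = 31.40 mol; R = 8.314 J/(mol·K).
T = 261.6 K
261.6 K − 273.15 = -11.51 °C

-11.5 °C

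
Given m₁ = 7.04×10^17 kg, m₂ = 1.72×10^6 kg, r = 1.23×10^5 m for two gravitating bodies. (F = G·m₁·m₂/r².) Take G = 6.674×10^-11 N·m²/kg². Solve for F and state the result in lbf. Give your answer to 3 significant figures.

1200 lbf

From Newton's law of gravitation: F = Gm₁m₂/r².
m₁ = 7.04×10^17 kg; m₂ = 1.72×10^6 kg; r = 1.23×10^5 m; G = 6.674×10^-11 N·m²/kg².
F = 5342 N  (the unit combination reduces to kg·m/s² = N)
5342 N × (1 lbf / 4.448 N) = 1201 lbf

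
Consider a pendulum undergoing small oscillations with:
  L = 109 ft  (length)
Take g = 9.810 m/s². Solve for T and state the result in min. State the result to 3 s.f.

Directly: T = 2π√(L/g).
L = 109 ft = 33.22 m; g = 9.810 m/s².
T = 11.56 s
11.56 s × (1 min / 60.00 s) = 0.1927 min

0.193 min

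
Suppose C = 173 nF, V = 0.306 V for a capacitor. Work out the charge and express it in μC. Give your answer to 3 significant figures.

Solving C = Q/V for Q: Q = CV.
C = 173 nF = 1.730×10^-7 F; V = 0.306 V.
Q = 5.294×10^-8 C  (the unit combination reduces to A·s = C)
5.294×10^-8 C × (1 μC / 1.000×10^-6 C) = 0.05294 μC

0.0529 μC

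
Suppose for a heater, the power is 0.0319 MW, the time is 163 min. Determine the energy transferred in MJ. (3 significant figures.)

312 MJ

Rearranging: W = P·t.
P = 0.0319 MW = 31900 W; t = 163 min = 9780 s.
W = 3.120×10^8 J  (the unit combination reduces to kg·m²/s² = J)
3.120×10^8 J × (1 MJ / 1.000×10^6 J) = 312.0 MJ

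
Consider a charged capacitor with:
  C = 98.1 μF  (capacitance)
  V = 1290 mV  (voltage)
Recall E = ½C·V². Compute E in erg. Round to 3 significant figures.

E is given directly by: E = ½CV².
C = 98.1 μF = 9.810×10^-5 F; V = 1290 mV = 1.290 V.
E = 8.162×10^-5 J
8.162×10^-5 J × (1 erg / 1.000×10^-7 J) = 816.2 erg

816 erg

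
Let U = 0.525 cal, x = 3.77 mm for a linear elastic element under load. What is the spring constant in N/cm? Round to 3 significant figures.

3090 N/cm

Rearranging U = ½k·x² for k: k = 2U/x².
U = 0.525 cal = 2.197 J; x = 3.77 mm = 0.003770 m.
k = 3.091×10^5 N/m
3.091×10^5 N/m × (1 N/cm / 100.0 N/m) = 3091 N/cm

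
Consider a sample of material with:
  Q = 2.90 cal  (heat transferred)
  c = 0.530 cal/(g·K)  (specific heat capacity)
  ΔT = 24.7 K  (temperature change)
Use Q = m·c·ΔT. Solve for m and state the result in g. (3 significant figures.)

0.222 g

Rearranging: m = Q/(c·ΔT).
Q = 2.90 cal = 12.13 J; c = 0.530 cal/(g·K) = 2218 J/(kg·K); ΔT = 24.7 K.
m = 2.215×10^-4 kg
2.215×10^-4 kg × (1 g / 0.001000 kg) = 0.2215 g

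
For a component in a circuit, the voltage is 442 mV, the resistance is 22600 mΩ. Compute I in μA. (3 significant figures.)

19600 μA

Solving V = I·R for I: I = V/R.
V = 442 mV = 0.4420 V; R = 22600 mΩ = 22.60 Ω.
I = 0.01956 A
0.01956 A × (1 μA / 1.000×10^-6 A) = 19558 μA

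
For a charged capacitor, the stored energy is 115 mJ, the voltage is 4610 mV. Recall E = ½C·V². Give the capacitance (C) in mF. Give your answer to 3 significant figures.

10.8 mF

Rearranging E = ½C·V² for C: C = 2E/V².
E = 115 mJ = 0.1150 J; V = 4610 mV = 4.610 V.
C = 0.01082 F
0.01082 F × (1 mF / 0.001000 F) = 10.82 mF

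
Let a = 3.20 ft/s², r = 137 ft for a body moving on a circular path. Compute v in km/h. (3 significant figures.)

Rearranging a = v²/r for v: v = √(a·r).
a = 3.20 ft/s² = 0.9754 m/s²; r = 137 ft = 41.76 m.
v = 6.382 m/s
6.382 m/s × (1 km/h / 0.2778 m/s) = 22.97 km/h

23.0 km/h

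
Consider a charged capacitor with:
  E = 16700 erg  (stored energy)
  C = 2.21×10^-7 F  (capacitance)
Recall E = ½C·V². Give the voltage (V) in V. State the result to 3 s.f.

123 V

Rearranging: V = √(2E/C).
E = 16700 erg = 0.001670 J; C = 2.21×10^-7 F.
V = 122.9 V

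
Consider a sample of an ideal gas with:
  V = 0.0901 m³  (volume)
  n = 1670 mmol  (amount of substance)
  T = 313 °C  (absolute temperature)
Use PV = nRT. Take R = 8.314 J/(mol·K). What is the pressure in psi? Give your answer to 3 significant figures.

P is given directly by: P = nRT/V.
V = 0.0901 m³; n = 1670 mmol = 1.670 mol; T = 313 °C = 586.1 K; R = 8.314 J/(mol·K).
P = 90326 Pa
90326 Pa × (1 psi / 6895 Pa) = 13.10 psi

13.1 psi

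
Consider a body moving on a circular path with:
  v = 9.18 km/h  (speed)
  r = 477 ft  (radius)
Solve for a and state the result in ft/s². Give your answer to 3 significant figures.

0.147 ft/s²

a is given directly by: a = v²/r.
v = 9.18 km/h = 2.550 m/s; r = 477 ft = 145.4 m.
a = 0.04472 m/s²
0.04472 m/s² × (1 ft/s² / 0.3048 m/s²) = 0.1467 ft/s²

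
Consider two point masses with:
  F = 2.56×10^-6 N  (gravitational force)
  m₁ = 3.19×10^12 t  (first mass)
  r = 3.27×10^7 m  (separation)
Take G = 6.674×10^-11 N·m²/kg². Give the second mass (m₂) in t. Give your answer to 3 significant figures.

12.9 t

From Newton's law of gravitation: m₂ = F·r²/(G·m₁).
F = 2.56×10^-6 N; m₁ = 3.19×10^12 t = 3.190×10^15 kg; r = 3.27×10^7 m; G = 6.674×10^-11 N·m²/kg².
m₂ = 12858 kg
12858 kg × (1 t / 1000 kg) = 12.86 t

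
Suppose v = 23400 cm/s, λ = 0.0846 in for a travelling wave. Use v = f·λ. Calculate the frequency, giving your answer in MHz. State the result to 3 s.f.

0.109 MHz

Solving v = f·λ for f: f = v/λ.
v = 23400 cm/s = 234.0 m/s; λ = 0.0846 in = 0.002149 m.
f = 1.089×10^5 Hz
1.089×10^5 Hz × (1 MHz / 1.000×10^6 Hz) = 0.1089 MHz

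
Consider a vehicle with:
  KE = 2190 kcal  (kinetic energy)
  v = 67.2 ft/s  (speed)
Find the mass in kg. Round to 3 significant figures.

Solving KE = ½mv² for m: m = 2·KE/v².
KE = 2190 kcal = 9.163×10^6 J; v = 67.2 ft/s = 20.48 m/s.
m = 43681 kg

43700 kg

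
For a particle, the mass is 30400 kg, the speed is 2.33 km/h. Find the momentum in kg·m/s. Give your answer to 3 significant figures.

Directly: p = mv.
m = 30400 kg; v = 2.33 km/h = 0.6472 m/s.
p = 19676 kg·m/s

19700 kg·m/s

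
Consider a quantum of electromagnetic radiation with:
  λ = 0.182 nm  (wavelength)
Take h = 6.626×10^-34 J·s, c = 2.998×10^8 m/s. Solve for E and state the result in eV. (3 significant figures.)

6810 eV

Directly: E = hc/λ.
λ = 0.182 nm = 1.820×10^-10 m; h = 6.626×10^-34 J·s; c = 2.998×10^8 m/s.
E = 1.091×10^-15 J
1.091×10^-15 J × (1 eV / 1.602×10^-19 J) = 6812 eV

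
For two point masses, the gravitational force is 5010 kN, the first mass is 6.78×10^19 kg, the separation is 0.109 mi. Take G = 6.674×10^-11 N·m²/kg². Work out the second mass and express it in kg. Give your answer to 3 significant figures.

From Newton's law of gravitation: m₂ = F·r²/(G·m₁).
F = 5010 kN = 5.010×10^6 N; m₁ = 6.78×10^19 kg; r = 0.109 mi = 175.4 m; G = 6.674×10^-11 N·m²/kg².
m₂ = 34.07 kg

34.1 kg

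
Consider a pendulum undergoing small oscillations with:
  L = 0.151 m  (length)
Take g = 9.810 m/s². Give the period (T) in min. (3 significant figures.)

Directly: T = 2π√(L/g).
L = 0.151 m; g = 9.810 m/s².
T = 0.7795 s
0.7795 s × (1 min / 60.00 s) = 0.01299 min

0.0130 min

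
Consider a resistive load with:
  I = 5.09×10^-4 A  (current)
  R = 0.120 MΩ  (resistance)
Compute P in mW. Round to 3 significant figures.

Directly: P = I²R.
I = 5.09×10^-4 A; R = 0.120 MΩ = 1.200×10^5 Ω.
P = 0.03109 W  (the unit combination reduces to kg·m²/s³ = W)
0.03109 W × (1 mW / 0.001000 W) = 31.09 mW

31.1 mW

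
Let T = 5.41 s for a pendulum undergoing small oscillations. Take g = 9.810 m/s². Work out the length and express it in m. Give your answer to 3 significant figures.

7.27 m

Solving T = 2π√(L/g) for L: L = g·(T/2π)².
T = 5.41 s; g = 9.810 m/s².
L = 7.273 m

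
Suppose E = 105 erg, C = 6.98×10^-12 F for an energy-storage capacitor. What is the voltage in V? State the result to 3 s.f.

1730 V

Rearranging E = ½C·V² for V: V = √(2E/C).
E = 105 erg = 1.050×10^-5 J; C = 6.98×10^-12 F.
V = 1735 V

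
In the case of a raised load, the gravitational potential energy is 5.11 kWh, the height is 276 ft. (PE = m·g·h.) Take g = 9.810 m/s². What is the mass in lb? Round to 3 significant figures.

Rearranging: m = PE/(g·h).
PE = 5.11 kWh = 1.840×10^7 J; h = 276 ft = 84.12 m; g = 9.810 m/s².
m = 22291 kg
22291 kg × (1 lb / 0.4536 kg) = 49143 lb

49100 lb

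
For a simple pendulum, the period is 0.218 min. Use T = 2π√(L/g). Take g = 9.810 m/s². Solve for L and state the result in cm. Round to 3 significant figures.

4250 cm

Rearranging: L = g·(T/2π)².
T = 0.218 min = 13.08 s; g = 9.810 m/s².
L = 42.51 m
42.51 m × (1 cm / 0.01000 m) = 4251 cm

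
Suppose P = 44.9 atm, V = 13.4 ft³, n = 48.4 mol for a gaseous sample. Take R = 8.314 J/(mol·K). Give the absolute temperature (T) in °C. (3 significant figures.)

Solving PV = nRT for T: T = PV/(nR).
P = 44.9 atm = 4.549×10^6 Pa; V = 13.4 ft³ = 0.3794 m³; n = 48.4 mol; R = 8.314 J/(mol·K).
T = 4290 K
4290 K − 273.15 = 4017 °C

4020 °C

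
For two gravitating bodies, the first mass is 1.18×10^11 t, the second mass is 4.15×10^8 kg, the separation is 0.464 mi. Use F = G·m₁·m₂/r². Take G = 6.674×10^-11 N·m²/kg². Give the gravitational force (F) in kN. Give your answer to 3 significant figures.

5860 kN

F is given directly by: F = Gm₁m₂/r².
m₁ = 1.18×10^11 t = 1.180×10^14 kg; m₂ = 4.15×10^8 kg; r = 0.464 mi = 746.7 m; G = 6.674×10^-11 N·m²/kg².
F = 5.861×10^6 N
5.861×10^6 N × (1 kN / 1000 N) = 5861 kN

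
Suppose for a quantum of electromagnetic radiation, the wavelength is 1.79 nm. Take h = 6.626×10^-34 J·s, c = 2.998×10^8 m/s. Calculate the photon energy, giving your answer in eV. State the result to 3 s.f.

693 eV

Directly: E = hc/λ.
λ = 1.79 nm = 1.790×10^-9 m; h = 6.626×10^-34 J·s; c = 2.998×10^8 m/s.
E = 1.110×10^-16 J
1.110×10^-16 J × (1 eV / 1.602×10^-19 J) = 692.7 eV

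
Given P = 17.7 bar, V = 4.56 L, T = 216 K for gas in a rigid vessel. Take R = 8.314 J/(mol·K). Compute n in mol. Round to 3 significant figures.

4.49 mol

From the ideal-gas law: n = PV/(RT).
P = 17.7 bar = 1.770×10^6 Pa; V = 4.56 L = 0.004560 m³; T = 216 K; R = 8.314 J/(mol·K).
n = 4.494 mol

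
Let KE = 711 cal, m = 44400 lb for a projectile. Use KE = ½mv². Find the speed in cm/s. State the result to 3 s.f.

Rearranging: v = √(2·KE/m).
KE = 711 cal = 2975 J; m = 44400 lb = 20140 kg.
v = 0.5435 m/s
0.5435 m/s × (1 cm/s / 0.01000 m/s) = 54.35 cm/s

54.4 cm/s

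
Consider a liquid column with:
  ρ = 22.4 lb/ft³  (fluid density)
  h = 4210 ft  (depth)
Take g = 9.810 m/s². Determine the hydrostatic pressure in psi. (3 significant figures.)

P is given directly by: P = ρgh.
ρ = 22.4 lb/ft³ = 358.8 kg/m³; h = 4210 ft = 1283 m; g = 9.810 m/s².
P = 4.517×10^6 Pa  (the unit combination reduces to kg/(m·s²) = Pa)
4.517×10^6 Pa × (1 psi / 6895 Pa) = 655.1 psi

655 psi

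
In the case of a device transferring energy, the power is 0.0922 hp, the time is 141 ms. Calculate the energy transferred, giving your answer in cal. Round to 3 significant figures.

2.32 cal

Rearranging P = W/t for W: W = P·t.
P = 0.0922 hp = 68.75 W; t = 141 ms = 0.1410 s.
W = 9.694 J  (the unit combination reduces to kg·m²/s² = J)
9.694 J × (1 cal / 4.184 J) = 2.317 cal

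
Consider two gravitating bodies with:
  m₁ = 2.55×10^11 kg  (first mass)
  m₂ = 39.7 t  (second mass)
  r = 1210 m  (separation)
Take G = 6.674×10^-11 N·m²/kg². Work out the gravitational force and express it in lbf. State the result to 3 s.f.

0.104 lbf

From Newton's law of gravitation: F = Gm₁m₂/r².
m₁ = 2.55×10^11 kg; m₂ = 39.7 t = 39700 kg; r = 1210 m; G = 6.674×10^-11 N·m²/kg².
F = 0.4615 N
0.4615 N × (1 lbf / 4.448 N) = 0.1037 lbf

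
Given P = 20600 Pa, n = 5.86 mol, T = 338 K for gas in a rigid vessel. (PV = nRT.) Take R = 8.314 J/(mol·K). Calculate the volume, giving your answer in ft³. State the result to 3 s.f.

28.2 ft³

Rearranging: V = nRT/P.
P = 20600 Pa; n = 5.86 mol; T = 338 K; R = 8.314 J/(mol·K).
V = 0.7994 m³
0.7994 m³ × (1 ft³ / 0.02832 m³) = 28.23 ft³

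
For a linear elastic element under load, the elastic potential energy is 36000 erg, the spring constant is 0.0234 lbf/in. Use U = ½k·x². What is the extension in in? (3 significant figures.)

Rearranging U = ½k·x² for x: x = √(2U/k).
U = 36000 erg = 0.003600 J; k = 0.0234 lbf/in = 4.098 N/m.
x = 0.04192 m
0.04192 m × (1 in / 0.02540 m) = 1.650 in

1.65 in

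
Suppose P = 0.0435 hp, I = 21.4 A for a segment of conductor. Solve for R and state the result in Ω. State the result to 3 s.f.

Rearranging: R = P/I².
P = 0.0435 hp = 32.44 W; I = 21.4 A.
R = 0.07083 Ω

0.0708 Ω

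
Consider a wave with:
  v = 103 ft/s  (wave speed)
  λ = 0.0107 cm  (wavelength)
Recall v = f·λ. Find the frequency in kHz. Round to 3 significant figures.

Rearranging: f = v/λ.
v = 103 ft/s = 31.39 m/s; λ = 0.0107 cm = 1.070×10^-4 m.
f = 2.934×10^5 Hz
2.934×10^5 Hz × (1 kHz / 1000 Hz) = 293.4 kHz

293 kHz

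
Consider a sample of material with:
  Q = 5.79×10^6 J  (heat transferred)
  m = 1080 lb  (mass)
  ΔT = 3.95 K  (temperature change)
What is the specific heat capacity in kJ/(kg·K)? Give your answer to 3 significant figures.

2.99 kJ/(kg·K)

Rearranging: c = Q/(m·ΔT).
Q = 5.79×10^6 J; m = 1080 lb = 489.9 kg; ΔT = 3.95 K.
c = 2992 J/(kg·K)
2992 J/(kg·K) × (1 kJ/(kg·K) / 1000 J/(kg·K)) = 2.992 kJ/(kg·K)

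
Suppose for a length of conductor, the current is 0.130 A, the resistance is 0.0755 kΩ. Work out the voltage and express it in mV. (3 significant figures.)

From Ohm's law: V = IR.
I = 0.130 A; R = 0.0755 kΩ = 75.50 Ω.
V = 9.815 V
9.815 V × (1 mV / 0.001000 V) = 9815 mV

9820 mV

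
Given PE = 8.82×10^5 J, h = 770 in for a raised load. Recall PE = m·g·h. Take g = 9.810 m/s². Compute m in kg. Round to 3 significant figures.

Solving PE = m·g·h for m: m = PE/(g·h).
PE = 8.82×10^5 J; h = 770 in = 19.56 m; g = 9.810 m/s².
m = 4597 kg

4600 kg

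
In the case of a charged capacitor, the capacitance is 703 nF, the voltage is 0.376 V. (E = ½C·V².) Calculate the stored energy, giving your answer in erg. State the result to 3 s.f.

0.497 erg

Directly: E = ½CV².
C = 703 nF = 7.030×10^-7 F; V = 0.376 V.
E = 4.969×10^-8 J  (the unit combination reduces to kg·m²/s² = J)
4.969×10^-8 J × (1 erg / 1.000×10^-7 J) = 0.4969 erg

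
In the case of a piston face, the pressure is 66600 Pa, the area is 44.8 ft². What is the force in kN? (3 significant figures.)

Solving P = F/A for F: F = P·A.
P = 66600 Pa; A = 44.8 ft² = 4.162 m².
F = 2.772×10^5 N
2.772×10^5 N × (1 kN / 1000 N) = 277.2 kN

277 kN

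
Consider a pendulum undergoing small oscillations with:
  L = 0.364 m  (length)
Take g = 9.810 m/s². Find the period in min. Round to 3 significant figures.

0.0202 min

T is given directly by: T = 2π√(L/g).
L = 0.364 m; g = 9.810 m/s².
T = 1.210 s
1.210 s × (1 min / 60.00 s) = 0.02017 min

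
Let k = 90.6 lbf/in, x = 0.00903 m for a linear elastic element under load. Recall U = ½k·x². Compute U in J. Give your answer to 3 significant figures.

Directly: U = ½kx².
k = 90.6 lbf/in = 15866 N/m; x = 0.00903 m.
U = 0.6469 J

0.647 J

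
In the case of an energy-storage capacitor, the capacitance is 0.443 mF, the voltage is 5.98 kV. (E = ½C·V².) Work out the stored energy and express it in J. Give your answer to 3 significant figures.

Directly: E = ½CV².
C = 0.443 mF = 4.430×10^-4 F; V = 5.98 kV = 5980 V.
E = 7921 J

7920 J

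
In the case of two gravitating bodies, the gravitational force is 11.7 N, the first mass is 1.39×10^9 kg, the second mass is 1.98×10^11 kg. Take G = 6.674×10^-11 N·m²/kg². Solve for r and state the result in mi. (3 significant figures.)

Rearranging F = G·m₁·m₂/r² for r: r = √(G·m₁m₂/F).
F = 11.7 N; m₁ = 1.39×10^9 kg; m₂ = 1.98×10^11 kg; G = 6.674×10^-11 N·m²/kg².
r = 39622 m
39622 m × (1 mi / 1609 m) = 24.62 mi

24.6 mi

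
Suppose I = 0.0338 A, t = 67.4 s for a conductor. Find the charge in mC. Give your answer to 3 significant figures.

2280 mC

Directly: q = It.
I = 0.0338 A; t = 67.4 s.
q = 2.278 C
2.278 C × (1 mC / 0.001000 C) = 2278 mC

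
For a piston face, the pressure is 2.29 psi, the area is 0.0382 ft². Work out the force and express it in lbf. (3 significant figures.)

Solving P = F/A for F: F = P·A.
P = 2.29 psi = 15789 Pa; A = 0.0382 ft² = 0.003549 m².
F = 56.03 N
56.03 N × (1 lbf / 4.448 N) = 12.60 lbf

12.6 lbf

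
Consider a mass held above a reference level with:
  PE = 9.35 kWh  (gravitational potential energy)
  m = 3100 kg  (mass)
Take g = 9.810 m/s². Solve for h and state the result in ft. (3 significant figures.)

3630 ft

Rearranging: h = PE/(m·g).
PE = 9.35 kWh = 3.366×10^7 J; m = 3100 kg; g = 9.810 m/s².
h = 1107 m
1107 m × (1 ft / 0.3048 m) = 3631 ft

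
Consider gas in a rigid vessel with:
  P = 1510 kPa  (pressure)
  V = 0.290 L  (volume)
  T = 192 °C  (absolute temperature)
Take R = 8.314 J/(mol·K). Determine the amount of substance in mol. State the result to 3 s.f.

0.113 mol

From the ideal-gas law: n = PV/(RT).
P = 1510 kPa = 1.510×10^6 Pa; V = 0.290 L = 2.900×10^-4 m³; T = 192 °C = 465.1 K; R = 8.314 J/(mol·K).
n = 0.1132 mol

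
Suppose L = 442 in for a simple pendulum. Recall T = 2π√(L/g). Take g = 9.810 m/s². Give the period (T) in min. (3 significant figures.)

T is given directly by: T = 2π√(L/g).
L = 442 in = 11.23 m; g = 9.810 m/s².
T = 6.722 s
6.722 s × (1 min / 60.00 s) = 0.1120 min

0.112 min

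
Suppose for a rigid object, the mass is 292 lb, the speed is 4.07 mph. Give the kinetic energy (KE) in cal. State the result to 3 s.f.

52.4 cal

KE is given directly by: KE = ½mv².
m = 292 lb = 132.4 kg; v = 4.07 mph = 1.819 m/s.
KE = 219.2 J
219.2 J × (1 cal / 4.184 J) = 52.40 cal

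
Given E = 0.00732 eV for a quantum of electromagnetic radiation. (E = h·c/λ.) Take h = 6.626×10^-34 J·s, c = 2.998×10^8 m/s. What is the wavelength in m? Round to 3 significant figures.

1.69×10^-4 m

Rearranging E = h·c/λ for λ: λ = hc/E.
E = 0.00732 eV = 1.173×10^-21 J; h = 6.626×10^-34 J·s; c = 2.998×10^8 m/s.
λ = 1.694×10^-4 m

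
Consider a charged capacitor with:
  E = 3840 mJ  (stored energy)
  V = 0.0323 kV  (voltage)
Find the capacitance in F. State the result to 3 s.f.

0.00736 F

Solving E = ½C·V² for C: C = 2E/V².
E = 3840 mJ = 3.840 J; V = 0.0323 kV = 32.30 V.
C = 0.007361 F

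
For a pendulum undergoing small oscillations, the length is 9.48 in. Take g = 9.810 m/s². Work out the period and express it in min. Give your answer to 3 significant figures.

T is given directly by: T = 2π√(L/g).
L = 9.48 in = 0.2408 m; g = 9.810 m/s².
T = 0.9844 s
0.9844 s × (1 min / 60.00 s) = 0.01641 min

0.0164 min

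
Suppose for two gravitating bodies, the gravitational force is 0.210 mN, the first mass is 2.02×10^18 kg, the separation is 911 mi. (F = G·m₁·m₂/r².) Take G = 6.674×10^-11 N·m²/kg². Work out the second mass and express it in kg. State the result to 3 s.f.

Rearranging F = G·m₁·m₂/r² for m₂: m₂ = F·r²/(G·m₁).
F = 0.210 mN = 2.100×10^-4 N; m₁ = 2.02×10^18 kg; r = 911 mi = 1.466×10^6 m; G = 6.674×10^-11 N·m²/kg².
m₂ = 3.348 kg

3.35 kg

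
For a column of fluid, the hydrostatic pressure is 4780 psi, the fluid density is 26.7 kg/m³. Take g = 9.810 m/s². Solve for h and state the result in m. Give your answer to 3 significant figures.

Solving P = ρ·g·h for h: h = P/(ρ·g).
P = 4780 psi = 3.296×10^7 Pa; ρ = 26.7 kg/m³; g = 9.810 m/s².
h = 1.258×10^5 m

1.26×10^5 m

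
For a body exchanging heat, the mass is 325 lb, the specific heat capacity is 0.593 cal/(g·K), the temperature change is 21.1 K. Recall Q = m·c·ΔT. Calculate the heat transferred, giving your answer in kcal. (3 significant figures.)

1840 kcal

Q is given directly by: Q = mcΔT.
m = 325 lb = 147.4 kg; c = 0.593 cal/(g·K) = 2481 J/(kg·K); ΔT = 21.1 K.
Q = 7.718×10^6 J
7.718×10^6 J × (1 kcal / 4184 J) = 1845 kcal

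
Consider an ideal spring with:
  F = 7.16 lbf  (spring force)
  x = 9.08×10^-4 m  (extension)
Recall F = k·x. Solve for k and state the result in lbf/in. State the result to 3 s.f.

200 lbf/in

Rearranging F = k·x for k: k = F/x.
F = 7.16 lbf = 31.85 N; x = 9.08×10^-4 m.
k = 35076 N/m
35076 N/m × (1 lbf/in / 175.1 N/m) = 200.3 lbf/in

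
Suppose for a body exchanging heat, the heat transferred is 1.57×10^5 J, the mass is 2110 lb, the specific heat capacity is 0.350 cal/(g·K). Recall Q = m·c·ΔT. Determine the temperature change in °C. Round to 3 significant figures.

0.112 °C

Rearranging: ΔT = Q/(m·c).
Q = 1.57×10^5 J; m = 2110 lb = 957.1 kg; c = 0.350 cal/(g·K) = 1464 J/(kg·K).
ΔT = 0.1120 K
Since 1 °C = 1 K, 0.1120 °C.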